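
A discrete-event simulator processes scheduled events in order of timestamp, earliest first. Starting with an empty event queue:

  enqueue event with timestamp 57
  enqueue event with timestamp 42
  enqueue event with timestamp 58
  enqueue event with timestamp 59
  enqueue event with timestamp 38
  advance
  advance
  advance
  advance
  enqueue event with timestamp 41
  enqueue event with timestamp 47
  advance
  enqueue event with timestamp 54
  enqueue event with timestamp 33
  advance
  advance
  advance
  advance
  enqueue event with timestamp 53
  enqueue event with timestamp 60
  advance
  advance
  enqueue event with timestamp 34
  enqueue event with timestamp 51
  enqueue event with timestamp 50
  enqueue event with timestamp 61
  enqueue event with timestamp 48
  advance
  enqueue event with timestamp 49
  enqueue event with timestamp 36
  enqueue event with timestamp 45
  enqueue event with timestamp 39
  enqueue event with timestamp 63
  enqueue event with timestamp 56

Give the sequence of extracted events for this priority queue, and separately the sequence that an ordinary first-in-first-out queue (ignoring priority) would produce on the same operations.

priority queue: [38, 42, 57, 58, 41, 33, 47, 54, 59, 53, 60, 34]; FIFO queue: 57 → 42 → 58 → 59 → 38 → 41 → 47 → 54 → 33 → 53 → 60 → 34

insert 57 → {57}
insert 42 → {42, 57}
insert 58 → {42, 57, 58}
insert 59 → {42, 57, 58, 59}
insert 38 → {38, 42, 57, 58, 59}
advance → 38; now {42, 57, 58, 59}
advance → 42; now {57, 58, 59}
advance → 57; now {58, 59}
advance → 58; now {59}
insert 41 → {41, 59}
insert 47 → {41, 47, 59}
advance → 41; now {47, 59}
insert 54 → {47, 54, 59}
insert 33 → {33, 47, 54, 59}
advance → 33; now {47, 54, 59}
advance → 47; now {54, 59}
advance → 54; now {59}
advance → 59; now {}
insert 53 → {53}
insert 60 → {53, 60}
advance → 53; now {60}
advance → 60; now {}
insert 34 → {34}
insert 51 → {34, 51}
insert 50 → {34, 50, 51}
insert 61 → {34, 50, 51, 61}
insert 48 → {34, 48, 50, 51, 61}
advance → 34; now {48, 50, 51, 61}
insert 49 → {48, 49, 50, 51, 61}
insert 36 → {36, 48, 49, 50, 51, 61}
insert 45 → {36, 45, 48, 49, 50, 51, 61}
insert 39 → {36, 39, 45, 48, 49, 50, 51, 61}
insert 63 → {36, 39, 45, 48, 49, 50, 51, 61, 63}
insert 56 → {36, 39, 45, 48, 49, 50, 51, 56, 61, 63}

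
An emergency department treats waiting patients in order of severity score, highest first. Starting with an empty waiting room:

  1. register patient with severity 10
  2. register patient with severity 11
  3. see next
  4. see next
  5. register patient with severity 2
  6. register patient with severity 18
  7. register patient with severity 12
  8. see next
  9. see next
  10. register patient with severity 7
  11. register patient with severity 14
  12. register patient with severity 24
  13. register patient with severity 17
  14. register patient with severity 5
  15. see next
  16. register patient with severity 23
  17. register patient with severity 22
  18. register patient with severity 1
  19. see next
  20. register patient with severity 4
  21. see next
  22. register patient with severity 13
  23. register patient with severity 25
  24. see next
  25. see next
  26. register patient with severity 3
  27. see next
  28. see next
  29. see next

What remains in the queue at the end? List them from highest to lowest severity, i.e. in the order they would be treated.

5 → 4 → 3 → 2 → 1

insert 10 → {10}
insert 11 → {11, 10}
see next → 11; now {10}
see next → 10; now {}
insert 2 → {2}
insert 18 → {18, 2}
insert 12 → {18, 12, 2}
see next → 18; now {12, 2}
see next → 12; now {2}
insert 7 → {7, 2}
insert 14 → {14, 7, 2}
insert 24 → {24, 14, 7, 2}
insert 17 → {24, 17, 14, 7, 2}
insert 5 → {24, 17, 14, 7, 5, 2}
see next → 24; now {17, 14, 7, 5, 2}
insert 23 → {23, 17, 14, 7, 5, 2}
insert 22 → {23, 22, 17, 14, 7, 5, 2}
insert 1 → {23, 22, 17, 14, 7, 5, 2, 1}
see next → 23; now {22, 17, 14, 7, 5, 2, 1}
insert 4 → {22, 17, 14, 7, 5, 4, 2, 1}
see next → 22; now {17, 14, 7, 5, 4, 2, 1}
insert 13 → {17, 14, 13, 7, 5, 4, 2, 1}
insert 25 → {25, 17, 14, 13, 7, 5, 4, 2, 1}
see next → 25; now {17, 14, 13, 7, 5, 4, 2, 1}
see next → 17; now {14, 13, 7, 5, 4, 2, 1}
insert 3 → {14, 13, 7, 5, 4, 3, 2, 1}
see next → 14; now {13, 7, 5, 4, 3, 2, 1}
see next → 13; now {7, 5, 4, 3, 2, 1}
see next → 7; now {5, 4, 3, 2, 1}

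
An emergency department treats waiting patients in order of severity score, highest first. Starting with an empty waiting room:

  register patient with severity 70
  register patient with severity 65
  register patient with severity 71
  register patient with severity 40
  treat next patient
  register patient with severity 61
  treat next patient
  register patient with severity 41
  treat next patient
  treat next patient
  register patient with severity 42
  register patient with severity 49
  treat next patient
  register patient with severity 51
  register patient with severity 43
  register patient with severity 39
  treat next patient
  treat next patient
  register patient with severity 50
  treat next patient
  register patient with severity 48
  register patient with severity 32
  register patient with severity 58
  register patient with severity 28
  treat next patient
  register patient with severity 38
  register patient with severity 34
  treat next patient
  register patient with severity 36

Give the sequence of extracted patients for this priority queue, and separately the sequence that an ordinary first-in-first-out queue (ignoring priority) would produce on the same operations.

priority queue: 71, 70, 65, 61, 49, 51, 43, 50, 58, 48; FIFO queue: [70, 65, 71, 40, 61, 41, 42, 49, 51, 43]

insert 70 → {70}
insert 65 → {70, 65}
insert 71 → {71, 70, 65}
insert 40 → {71, 70, 65, 40}
treat next patient → 71; now {70, 65, 40}
insert 61 → {70, 65, 61, 40}
treat next patient → 70; now {65, 61, 40}
insert 41 → {65, 61, 41, 40}
treat next patient → 65; now {61, 41, 40}
treat next patient → 61; now {41, 40}
insert 42 → {42, 41, 40}
insert 49 → {49, 42, 41, 40}
treat next patient → 49; now {42, 41, 40}
insert 51 → {51, 42, 41, 40}
insert 43 → {51, 43, 42, 41, 40}
insert 39 → {51, 43, 42, 41, 40, 39}
treat next patient → 51; now {43, 42, 41, 40, 39}
treat next patient → 43; now {42, 41, 40, 39}
insert 50 → {50, 42, 41, 40, 39}
treat next patient → 50; now {42, 41, 40, 39}
insert 48 → {48, 42, 41, 40, 39}
insert 32 → {48, 42, 41, 40, 39, 32}
insert 58 → {58, 48, 42, 41, 40, 39, 32}
insert 28 → {58, 48, 42, 41, 40, 39, 32, 28}
treat next patient → 58; now {48, 42, 41, 40, 39, 32, 28}
insert 38 → {48, 42, 41, 40, 39, 38, 32, 28}
insert 34 → {48, 42, 41, 40, 39, 38, 34, 32, 28}
treat next patient → 48; now {42, 41, 40, 39, 38, 34, 32, 28}
insert 36 → {42, 41, 40, 39, 38, 36, 34, 32, 28}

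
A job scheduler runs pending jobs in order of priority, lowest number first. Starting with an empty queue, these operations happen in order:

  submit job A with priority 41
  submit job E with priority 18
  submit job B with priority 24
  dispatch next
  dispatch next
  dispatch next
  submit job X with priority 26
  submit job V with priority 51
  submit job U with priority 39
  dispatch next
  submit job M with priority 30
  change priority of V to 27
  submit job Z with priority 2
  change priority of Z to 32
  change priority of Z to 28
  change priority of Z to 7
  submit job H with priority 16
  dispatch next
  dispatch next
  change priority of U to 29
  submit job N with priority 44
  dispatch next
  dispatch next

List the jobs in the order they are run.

[E, B, A, X, Z, H, V, U]

add A (priority 41) → {A:41}
add E (priority 18) → {E:18, A:41}
add B (priority 24) → {E:18, B:24, A:41}
dispatch next → E; now {B:24, A:41}
dispatch next → B; now {A:41}
dispatch next → A; now {}
add X (priority 26) → {X:26}
add V (priority 51) → {X:26, V:51}
add U (priority 39) → {X:26, U:39, V:51}
dispatch next → X; now {U:39, V:51}
add M (priority 30) → {M:30, U:39, V:51}
update V to priority 27 → {V:27, M:30, U:39}
add Z (priority 2) → {Z:2, V:27, M:30, U:39}
update Z to priority 32 → {V:27, M:30, Z:32, U:39}
update Z to priority 28 → {V:27, Z:28, M:30, U:39}
update Z to priority 7 → {Z:7, V:27, M:30, U:39}
add H (priority 16) → {Z:7, H:16, V:27, M:30, U:39}
dispatch next → Z; now {H:16, V:27, M:30, U:39}
dispatch next → H; now {V:27, M:30, U:39}
update U to priority 29 → {V:27, U:29, M:30}
add N (priority 44) → {V:27, U:29, M:30, N:44}
dispatch next → V; now {U:29, M:30, N:44}
dispatch next → U; now {M:30, N:44}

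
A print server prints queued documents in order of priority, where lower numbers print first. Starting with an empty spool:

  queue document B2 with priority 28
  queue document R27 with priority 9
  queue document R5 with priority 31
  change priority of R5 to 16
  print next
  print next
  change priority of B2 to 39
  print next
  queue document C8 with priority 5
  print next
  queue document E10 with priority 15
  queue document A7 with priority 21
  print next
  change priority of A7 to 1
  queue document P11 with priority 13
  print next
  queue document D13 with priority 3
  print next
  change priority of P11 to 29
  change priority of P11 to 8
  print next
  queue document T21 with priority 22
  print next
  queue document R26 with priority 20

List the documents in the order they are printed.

R27 → R5 → B2 → C8 → E10 → A7 → D13 → P11 → T21

add B2 (priority 28) → {B2:28}
add R27 (priority 9) → {R27:9, B2:28}
add R5 (priority 31) → {R27:9, B2:28, R5:31}
update R5 to priority 16 → {R27:9, R5:16, B2:28}
print next → R27; now {R5:16, B2:28}
print next → R5; now {B2:28}
update B2 to priority 39 → {B2:39}
print next → B2; now {}
add C8 (priority 5) → {C8:5}
print next → C8; now {}
add E10 (priority 15) → {E10:15}
add A7 (priority 21) → {E10:15, A7:21}
print next → E10; now {A7:21}
update A7 to priority 1 → {A7:1}
add P11 (priority 13) → {A7:1, P11:13}
print next → A7; now {P11:13}
add D13 (priority 3) → {D13:3, P11:13}
print next → D13; now {P11:13}
update P11 to priority 29 → {P11:29}
update P11 to priority 8 → {P11:8}
print next → P11; now {}
add T21 (priority 22) → {T21:22}
print next → T21; now {}
add R26 (priority 20) → {R26:20}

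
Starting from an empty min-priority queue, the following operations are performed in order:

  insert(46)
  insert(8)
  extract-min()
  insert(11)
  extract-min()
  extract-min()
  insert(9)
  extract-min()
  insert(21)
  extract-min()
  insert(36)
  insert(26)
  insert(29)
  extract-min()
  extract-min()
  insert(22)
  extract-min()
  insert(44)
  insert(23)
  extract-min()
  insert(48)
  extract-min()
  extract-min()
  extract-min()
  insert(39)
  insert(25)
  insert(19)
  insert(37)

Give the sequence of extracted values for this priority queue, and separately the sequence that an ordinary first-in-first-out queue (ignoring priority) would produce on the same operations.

priority queue: [8, 11, 46, 9, 21, 26, 29, 22, 23, 36, 44, 48]; FIFO queue: 46 → 8 → 11 → 9 → 21 → 36 → 26 → 29 → 22 → 44 → 23 → 48

insert 46 → {46}
insert 8 → {8, 46}
extract-min → 8; now {46}
insert 11 → {11, 46}
extract-min → 11; now {46}
extract-min → 46; now {}
insert 9 → {9}
extract-min → 9; now {}
insert 21 → {21}
extract-min → 21; now {}
insert 36 → {36}
insert 26 → {26, 36}
insert 29 → {26, 29, 36}
extract-min → 26; now {29, 36}
extract-min → 29; now {36}
insert 22 → {22, 36}
extract-min → 22; now {36}
insert 44 → {36, 44}
insert 23 → {23, 36, 44}
extract-min → 23; now {36, 44}
insert 48 → {36, 44, 48}
extract-min → 36; now {44, 48}
extract-min → 44; now {48}
extract-min → 48; now {}
insert 39 → {39}
insert 25 → {25, 39}
insert 19 → {19, 25, 39}
insert 37 → {19, 25, 37, 39}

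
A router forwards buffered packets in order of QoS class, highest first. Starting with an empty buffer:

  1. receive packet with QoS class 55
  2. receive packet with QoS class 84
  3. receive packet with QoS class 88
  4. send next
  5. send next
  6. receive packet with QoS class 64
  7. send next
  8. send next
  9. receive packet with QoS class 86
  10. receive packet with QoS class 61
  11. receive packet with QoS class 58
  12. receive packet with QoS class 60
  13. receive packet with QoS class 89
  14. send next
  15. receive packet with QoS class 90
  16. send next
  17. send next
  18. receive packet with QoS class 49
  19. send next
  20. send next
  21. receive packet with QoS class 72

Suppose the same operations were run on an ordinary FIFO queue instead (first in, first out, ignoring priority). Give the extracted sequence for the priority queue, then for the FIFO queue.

priority queue: [88, 84, 64, 55, 89, 90, 86, 61, 60]; FIFO queue: 55 → 84 → 88 → 64 → 86 → 61 → 58 → 60 → 89

insert 55 → {55}
insert 84 → {84, 55}
insert 88 → {88, 84, 55}
send next → 88; now {84, 55}
send next → 84; now {55}
insert 64 → {64, 55}
send next → 64; now {55}
send next → 55; now {}
insert 86 → {86}
insert 61 → {86, 61}
insert 58 → {86, 61, 58}
insert 60 → {86, 61, 60, 58}
insert 89 → {89, 86, 61, 60, 58}
send next → 89; now {86, 61, 60, 58}
insert 90 → {90, 86, 61, 60, 58}
send next → 90; now {86, 61, 60, 58}
send next → 86; now {61, 60, 58}
insert 49 → {61, 60, 58, 49}
send next → 61; now {60, 58, 49}
send next → 60; now {58, 49}
insert 72 → {72, 58, 49}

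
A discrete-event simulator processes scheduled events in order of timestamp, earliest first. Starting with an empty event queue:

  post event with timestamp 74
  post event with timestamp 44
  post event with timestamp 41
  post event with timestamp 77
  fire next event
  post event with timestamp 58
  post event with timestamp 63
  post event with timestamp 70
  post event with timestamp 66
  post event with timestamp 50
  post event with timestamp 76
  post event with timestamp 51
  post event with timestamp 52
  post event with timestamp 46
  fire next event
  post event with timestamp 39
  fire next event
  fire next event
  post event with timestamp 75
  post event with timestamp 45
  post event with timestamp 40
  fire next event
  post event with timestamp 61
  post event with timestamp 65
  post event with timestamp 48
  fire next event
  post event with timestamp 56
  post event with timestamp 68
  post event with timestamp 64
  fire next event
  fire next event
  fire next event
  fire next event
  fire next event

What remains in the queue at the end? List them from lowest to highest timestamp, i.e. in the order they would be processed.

insert 74 → {74}
insert 44 → {44, 74}
insert 41 → {41, 44, 74}
insert 77 → {41, 44, 74, 77}
fire next event → 41; now {44, 74, 77}
insert 58 → {44, 58, 74, 77}
insert 63 → {44, 58, 63, 74, 77}
insert 70 → {44, 58, 63, 70, 74, 77}
insert 66 → {44, 58, 63, 66, 70, 74, 77}
insert 50 → {44, 50, 58, 63, 66, 70, 74, 77}
insert 76 → {44, 50, 58, 63, 66, 70, 74, 76, 77}
insert 51 → {44, 50, 51, 58, 63, 66, 70, 74, 76, 77}
insert 52 → {44, 50, 51, 52, 58, 63, 66, 70, 74, 76, 77}
insert 46 → {44, 46, 50, 51, 52, 58, 63, 66, 70, 74, 76, 77}
fire next event → 44; now {46, 50, 51, 52, 58, 63, 66, 70, 74, 76, 77}
insert 39 → {39, 46, 50, 51, 52, 58, 63, 66, 70, 74, 76, 77}
fire next event → 39; now {46, 50, 51, 52, 58, 63, 66, 70, 74, 76, 77}
fire next event → 46; now {50, 51, 52, 58, 63, 66, 70, 74, 76, 77}
insert 75 → {50, 51, 52, 58, 63, 66, 70, 74, 75, 76, 77}
insert 45 → {45, 50, 51, 52, 58, 63, 66, 70, 74, 75, 76, 77}
insert 40 → {40, 45, 50, 51, 52, 58, 63, 66, 70, 74, 75, 76, 77}
fire next event → 40; now {45, 50, 51, 52, 58, 63, 66, 70, 74, 75, 76, 77}
insert 61 → {45, 50, 51, 52, 58, 61, 63, 66, 70, 74, 75, 76, 77}
insert 65 → {45, 50, 51, 52, 58, 61, 63, 65, 66, 70, 74, 75, 76, 77}
insert 48 → {45, 48, 50, 51, 52, 58, 61, 63, 65, 66, 70, 74, 75, 76, 77}
fire next event → 45; now {48, 50, 51, 52, 58, 61, 63, 65, 66, 70, 74, 75, 76, 77}
insert 56 → {48, 50, 51, 52, 56, 58, 61, 63, 65, 66, 70, 74, 75, 76, 77}
insert 68 → {48, 50, 51, 52, 56, 58, 61, 63, 65, 66, 68, 70, 74, 75, 76, 77}
insert 64 → {48, 50, 51, 52, 56, 58, 61, 63, 64, 65, 66, 68, 70, 74, 75, 76, 77}
fire next event → 48; now {50, 51, 52, 56, 58, 61, 63, 64, 65, 66, 68, 70, 74, 75, 76, 77}
fire next event → 50; now {51, 52, 56, 58, 61, 63, 64, 65, 66, 68, 70, 74, 75, 76, 77}
fire next event → 51; now {52, 56, 58, 61, 63, 64, 65, 66, 68, 70, 74, 75, 76, 77}
fire next event → 52; now {56, 58, 61, 63, 64, 65, 66, 68, 70, 74, 75, 76, 77}
fire next event → 56; now {58, 61, 63, 64, 65, 66, 68, 70, 74, 75, 76, 77}

58, 61, 63, 64, 65, 66, 68, 70, 74, 75, 76, 77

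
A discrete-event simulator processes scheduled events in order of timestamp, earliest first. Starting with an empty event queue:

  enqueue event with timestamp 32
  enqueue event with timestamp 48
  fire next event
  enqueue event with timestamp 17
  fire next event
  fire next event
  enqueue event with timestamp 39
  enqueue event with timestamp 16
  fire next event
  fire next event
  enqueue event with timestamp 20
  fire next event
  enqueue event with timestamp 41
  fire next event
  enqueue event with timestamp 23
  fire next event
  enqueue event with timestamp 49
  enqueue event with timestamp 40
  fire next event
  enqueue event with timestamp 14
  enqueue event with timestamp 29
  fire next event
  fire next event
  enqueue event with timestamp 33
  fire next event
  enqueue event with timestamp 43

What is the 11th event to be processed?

29

insert 32 → {32}
insert 48 → {32, 48}
fire next event → 32; now {48}
insert 17 → {17, 48}
fire next event → 17; now {48}
fire next event → 48; now {}
insert 39 → {39}
insert 16 → {16, 39}
fire next event → 16; now {39}
fire next event → 39; now {}
insert 20 → {20}
fire next event → 20; now {}
insert 41 → {41}
fire next event → 41; now {}
insert 23 → {23}
fire next event → 23; now {}
insert 49 → {49}
insert 40 → {40, 49}
fire next event → 40; now {49}
insert 14 → {14, 49}
insert 29 → {14, 29, 49}
fire next event → 14; now {29, 49}
fire next event → 29; now {49}
insert 33 → {33, 49}
fire next event → 33; now {49}
insert 43 → {43, 49}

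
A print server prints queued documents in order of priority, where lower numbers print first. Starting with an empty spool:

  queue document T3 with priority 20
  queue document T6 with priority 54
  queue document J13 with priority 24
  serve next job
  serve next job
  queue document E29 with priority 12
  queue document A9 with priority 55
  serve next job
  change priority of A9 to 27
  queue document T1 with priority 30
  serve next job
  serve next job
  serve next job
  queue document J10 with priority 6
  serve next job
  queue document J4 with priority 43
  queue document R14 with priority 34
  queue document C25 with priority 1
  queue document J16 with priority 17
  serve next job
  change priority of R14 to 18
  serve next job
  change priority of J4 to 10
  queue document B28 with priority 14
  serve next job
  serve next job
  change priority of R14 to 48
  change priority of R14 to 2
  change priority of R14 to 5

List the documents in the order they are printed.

T3, J13, E29, A9, T1, T6, J10, C25, J16, J4, B28

add T3 (priority 20) → {T3:20}
add T6 (priority 54) → {T3:20, T6:54}
add J13 (priority 24) → {T3:20, J13:24, T6:54}
serve next job → T3; now {J13:24, T6:54}
serve next job → J13; now {T6:54}
add E29 (priority 12) → {E29:12, T6:54}
add A9 (priority 55) → {E29:12, T6:54, A9:55}
serve next job → E29; now {T6:54, A9:55}
update A9 to priority 27 → {A9:27, T6:54}
add T1 (priority 30) → {A9:27, T1:30, T6:54}
serve next job → A9; now {T1:30, T6:54}
serve next job → T1; now {T6:54}
serve next job → T6; now {}
add J10 (priority 6) → {J10:6}
serve next job → J10; now {}
add J4 (priority 43) → {J4:43}
add R14 (priority 34) → {R14:34, J4:43}
add C25 (priority 1) → {C25:1, R14:34, J4:43}
add J16 (priority 17) → {C25:1, J16:17, R14:34, J4:43}
serve next job → C25; now {J16:17, R14:34, J4:43}
update R14 to priority 18 → {J16:17, R14:18, J4:43}
serve next job → J16; now {R14:18, J4:43}
update J4 to priority 10 → {J4:10, R14:18}
add B28 (priority 14) → {J4:10, B28:14, R14:18}
serve next job → J4; now {B28:14, R14:18}
serve next job → B28; now {R14:18}
update R14 to priority 48 → {R14:48}
update R14 to priority 2 → {R14:2}
update R14 to priority 5 → {R14:5}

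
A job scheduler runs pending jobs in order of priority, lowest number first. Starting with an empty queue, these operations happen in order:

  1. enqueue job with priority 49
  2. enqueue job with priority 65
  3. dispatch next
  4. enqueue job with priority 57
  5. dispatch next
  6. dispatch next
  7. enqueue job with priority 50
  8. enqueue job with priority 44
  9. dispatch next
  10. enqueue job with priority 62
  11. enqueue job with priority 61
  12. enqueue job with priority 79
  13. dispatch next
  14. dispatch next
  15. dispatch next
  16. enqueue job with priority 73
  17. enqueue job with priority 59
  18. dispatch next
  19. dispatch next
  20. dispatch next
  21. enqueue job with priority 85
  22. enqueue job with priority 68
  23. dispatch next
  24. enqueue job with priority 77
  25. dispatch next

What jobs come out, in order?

insert 49 → {49}
insert 65 → {49, 65}
dispatch next → 49; now {65}
insert 57 → {57, 65}
dispatch next → 57; now {65}
dispatch next → 65; now {}
insert 50 → {50}
insert 44 → {44, 50}
dispatch next → 44; now {50}
insert 62 → {50, 62}
insert 61 → {50, 61, 62}
insert 79 → {50, 61, 62, 79}
dispatch next → 50; now {61, 62, 79}
dispatch next → 61; now {62, 79}
dispatch next → 62; now {79}
insert 73 → {73, 79}
insert 59 → {59, 73, 79}
dispatch next → 59; now {73, 79}
dispatch next → 73; now {79}
dispatch next → 79; now {}
insert 85 → {85}
insert 68 → {68, 85}
dispatch next → 68; now {85}
insert 77 → {77, 85}
dispatch next → 77; now {85}

[49, 57, 65, 44, 50, 61, 62, 59, 73, 79, 68, 77]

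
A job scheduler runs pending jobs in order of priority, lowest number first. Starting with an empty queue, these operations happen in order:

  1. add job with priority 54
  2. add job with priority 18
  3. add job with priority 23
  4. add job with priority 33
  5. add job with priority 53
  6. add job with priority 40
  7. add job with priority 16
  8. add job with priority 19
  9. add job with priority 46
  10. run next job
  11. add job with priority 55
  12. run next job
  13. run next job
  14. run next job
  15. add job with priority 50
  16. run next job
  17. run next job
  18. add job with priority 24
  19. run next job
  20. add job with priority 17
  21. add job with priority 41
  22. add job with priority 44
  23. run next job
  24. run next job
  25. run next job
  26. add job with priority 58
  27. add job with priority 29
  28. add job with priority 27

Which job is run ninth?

insert 54 → {54}
insert 18 → {18, 54}
insert 23 → {18, 23, 54}
insert 33 → {18, 23, 33, 54}
insert 53 → {18, 23, 33, 53, 54}
insert 40 → {18, 23, 33, 40, 53, 54}
insert 16 → {16, 18, 23, 33, 40, 53, 54}
insert 19 → {16, 18, 19, 23, 33, 40, 53, 54}
insert 46 → {16, 18, 19, 23, 33, 40, 46, 53, 54}
run next job → 16; now {18, 19, 23, 33, 40, 46, 53, 54}
insert 55 → {18, 19, 23, 33, 40, 46, 53, 54, 55}
run next job → 18; now {19, 23, 33, 40, 46, 53, 54, 55}
run next job → 19; now {23, 33, 40, 46, 53, 54, 55}
run next job → 23; now {33, 40, 46, 53, 54, 55}
insert 50 → {33, 40, 46, 50, 53, 54, 55}
run next job → 33; now {40, 46, 50, 53, 54, 55}
run next job → 40; now {46, 50, 53, 54, 55}
insert 24 → {24, 46, 50, 53, 54, 55}
run next job → 24; now {46, 50, 53, 54, 55}
insert 17 → {17, 46, 50, 53, 54, 55}
insert 41 → {17, 41, 46, 50, 53, 54, 55}
insert 44 → {17, 41, 44, 46, 50, 53, 54, 55}
run next job → 17; now {41, 44, 46, 50, 53, 54, 55}
run next job → 41; now {44, 46, 50, 53, 54, 55}
run next job → 44; now {46, 50, 53, 54, 55}
insert 58 → {46, 50, 53, 54, 55, 58}
insert 29 → {29, 46, 50, 53, 54, 55, 58}
insert 27 → {27, 29, 46, 50, 53, 54, 55, 58}

41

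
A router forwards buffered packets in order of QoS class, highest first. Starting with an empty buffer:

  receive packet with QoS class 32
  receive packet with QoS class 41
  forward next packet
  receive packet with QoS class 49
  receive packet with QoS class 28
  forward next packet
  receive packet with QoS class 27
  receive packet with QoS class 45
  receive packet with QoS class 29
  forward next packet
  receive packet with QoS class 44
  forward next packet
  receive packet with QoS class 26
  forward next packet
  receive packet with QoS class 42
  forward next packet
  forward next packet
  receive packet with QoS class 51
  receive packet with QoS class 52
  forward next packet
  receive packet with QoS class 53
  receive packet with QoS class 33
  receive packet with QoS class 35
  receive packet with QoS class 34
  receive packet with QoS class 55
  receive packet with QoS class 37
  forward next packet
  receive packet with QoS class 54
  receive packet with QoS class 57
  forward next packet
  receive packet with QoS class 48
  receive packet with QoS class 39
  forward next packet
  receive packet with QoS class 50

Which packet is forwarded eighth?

52

insert 32 → {32}
insert 41 → {41, 32}
forward next packet → 41; now {32}
insert 49 → {49, 32}
insert 28 → {49, 32, 28}
forward next packet → 49; now {32, 28}
insert 27 → {32, 28, 27}
insert 45 → {45, 32, 28, 27}
insert 29 → {45, 32, 29, 28, 27}
forward next packet → 45; now {32, 29, 28, 27}
insert 44 → {44, 32, 29, 28, 27}
forward next packet → 44; now {32, 29, 28, 27}
insert 26 → {32, 29, 28, 27, 26}
forward next packet → 32; now {29, 28, 27, 26}
insert 42 → {42, 29, 28, 27, 26}
forward next packet → 42; now {29, 28, 27, 26}
forward next packet → 29; now {28, 27, 26}
insert 51 → {51, 28, 27, 26}
insert 52 → {52, 51, 28, 27, 26}
forward next packet → 52; now {51, 28, 27, 26}
insert 53 → {53, 51, 28, 27, 26}
insert 33 → {53, 51, 33, 28, 27, 26}
insert 35 → {53, 51, 35, 33, 28, 27, 26}
insert 34 → {53, 51, 35, 34, 33, 28, 27, 26}
insert 55 → {55, 53, 51, 35, 34, 33, 28, 27, 26}
insert 37 → {55, 53, 51, 37, 35, 34, 33, 28, 27, 26}
forward next packet → 55; now {53, 51, 37, 35, 34, 33, 28, 27, 26}
insert 54 → {54, 53, 51, 37, 35, 34, 33, 28, 27, 26}
insert 57 → {57, 54, 53, 51, 37, 35, 34, 33, 28, 27, 26}
forward next packet → 57; now {54, 53, 51, 37, 35, 34, 33, 28, 27, 26}
insert 48 → {54, 53, 51, 48, 37, 35, 34, 33, 28, 27, 26}
insert 39 → {54, 53, 51, 48, 39, 37, 35, 34, 33, 28, 27, 26}
forward next packet → 54; now {53, 51, 48, 39, 37, 35, 34, 33, 28, 27, 26}
insert 50 → {53, 51, 50, 48, 39, 37, 35, 34, 33, 28, 27, 26}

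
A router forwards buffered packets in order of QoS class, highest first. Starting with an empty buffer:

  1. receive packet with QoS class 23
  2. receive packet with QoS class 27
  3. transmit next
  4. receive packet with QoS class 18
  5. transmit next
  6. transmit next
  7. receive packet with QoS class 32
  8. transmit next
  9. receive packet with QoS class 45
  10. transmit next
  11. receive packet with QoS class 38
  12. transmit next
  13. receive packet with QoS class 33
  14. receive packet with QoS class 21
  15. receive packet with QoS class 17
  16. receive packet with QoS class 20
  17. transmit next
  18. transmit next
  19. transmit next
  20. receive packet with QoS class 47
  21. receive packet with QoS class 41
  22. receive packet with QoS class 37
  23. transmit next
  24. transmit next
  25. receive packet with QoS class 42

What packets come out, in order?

27, 23, 18, 32, 45, 38, 33, 21, 20, 47, 41

insert 23 → {23}
insert 27 → {27, 23}
transmit next → 27; now {23}
insert 18 → {23, 18}
transmit next → 23; now {18}
transmit next → 18; now {}
insert 32 → {32}
transmit next → 32; now {}
insert 45 → {45}
transmit next → 45; now {}
insert 38 → {38}
transmit next → 38; now {}
insert 33 → {33}
insert 21 → {33, 21}
insert 17 → {33, 21, 17}
insert 20 → {33, 21, 20, 17}
transmit next → 33; now {21, 20, 17}
transmit next → 21; now {20, 17}
transmit next → 20; now {17}
insert 47 → {47, 17}
insert 41 → {47, 41, 17}
insert 37 → {47, 41, 37, 17}
transmit next → 47; now {41, 37, 17}
transmit next → 41; now {37, 17}
insert 42 → {42, 37, 17}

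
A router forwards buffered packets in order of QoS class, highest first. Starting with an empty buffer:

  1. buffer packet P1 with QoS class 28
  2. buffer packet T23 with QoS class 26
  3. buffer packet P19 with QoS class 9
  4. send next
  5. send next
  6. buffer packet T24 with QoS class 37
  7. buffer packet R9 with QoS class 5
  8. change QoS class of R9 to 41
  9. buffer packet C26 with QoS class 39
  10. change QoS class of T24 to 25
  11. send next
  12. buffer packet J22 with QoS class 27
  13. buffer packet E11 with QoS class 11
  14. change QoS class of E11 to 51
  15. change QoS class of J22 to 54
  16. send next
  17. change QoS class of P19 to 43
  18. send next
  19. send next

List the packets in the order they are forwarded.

P1, T23, R9, J22, E11, P19

add P1 (QoS class 28) → {P1:28}
add T23 (QoS class 26) → {P1:28, T23:26}
add P19 (QoS class 9) → {P1:28, T23:26, P19:9}
send next → P1; now {T23:26, P19:9}
send next → T23; now {P19:9}
add T24 (QoS class 37) → {T24:37, P19:9}
add R9 (QoS class 5) → {T24:37, P19:9, R9:5}
update R9 to QoS class 41 → {R9:41, T24:37, P19:9}
add C26 (QoS class 39) → {R9:41, C26:39, T24:37, P19:9}
update T24 to QoS class 25 → {R9:41, C26:39, T24:25, P19:9}
send next → R9; now {C26:39, T24:25, P19:9}
add J22 (QoS class 27) → {C26:39, J22:27, T24:25, P19:9}
add E11 (QoS class 11) → {C26:39, J22:27, T24:25, E11:11, P19:9}
update E11 to QoS class 51 → {E11:51, C26:39, J22:27, T24:25, P19:9}
update J22 to QoS class 54 → {J22:54, E11:51, C26:39, T24:25, P19:9}
send next → J22; now {E11:51, C26:39, T24:25, P19:9}
update P19 to QoS class 43 → {E11:51, P19:43, C26:39, T24:25}
send next → E11; now {P19:43, C26:39, T24:25}
send next → P19; now {C26:39, T24:25}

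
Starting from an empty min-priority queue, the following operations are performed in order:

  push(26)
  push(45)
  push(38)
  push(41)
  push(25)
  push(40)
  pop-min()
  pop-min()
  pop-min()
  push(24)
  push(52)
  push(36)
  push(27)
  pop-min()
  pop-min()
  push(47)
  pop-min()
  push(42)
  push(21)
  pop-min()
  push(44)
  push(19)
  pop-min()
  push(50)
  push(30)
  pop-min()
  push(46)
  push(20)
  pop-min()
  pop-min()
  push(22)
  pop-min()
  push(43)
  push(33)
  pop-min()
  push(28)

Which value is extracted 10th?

insert 26 → {26}
insert 45 → {26, 45}
insert 38 → {26, 38, 45}
insert 41 → {26, 38, 41, 45}
insert 25 → {25, 26, 38, 41, 45}
insert 40 → {25, 26, 38, 40, 41, 45}
pop-min → 25; now {26, 38, 40, 41, 45}
pop-min → 26; now {38, 40, 41, 45}
pop-min → 38; now {40, 41, 45}
insert 24 → {24, 40, 41, 45}
insert 52 → {24, 40, 41, 45, 52}
insert 36 → {24, 36, 40, 41, 45, 52}
insert 27 → {24, 27, 36, 40, 41, 45, 52}
pop-min → 24; now {27, 36, 40, 41, 45, 52}
pop-min → 27; now {36, 40, 41, 45, 52}
insert 47 → {36, 40, 41, 45, 47, 52}
pop-min → 36; now {40, 41, 45, 47, 52}
insert 42 → {40, 41, 42, 45, 47, 52}
insert 21 → {21, 40, 41, 42, 45, 47, 52}
pop-min → 21; now {40, 41, 42, 45, 47, 52}
insert 44 → {40, 41, 42, 44, 45, 47, 52}
insert 19 → {19, 40, 41, 42, 44, 45, 47, 52}
pop-min → 19; now {40, 41, 42, 44, 45, 47, 52}
insert 50 → {40, 41, 42, 44, 45, 47, 50, 52}
insert 30 → {30, 40, 41, 42, 44, 45, 47, 50, 52}
pop-min → 30; now {40, 41, 42, 44, 45, 47, 50, 52}
insert 46 → {40, 41, 42, 44, 45, 46, 47, 50, 52}
insert 20 → {20, 40, 41, 42, 44, 45, 46, 47, 50, 52}
pop-min → 20; now {40, 41, 42, 44, 45, 46, 47, 50, 52}
pop-min → 40; now {41, 42, 44, 45, 46, 47, 50, 52}
insert 22 → {22, 41, 42, 44, 45, 46, 47, 50, 52}
pop-min → 22; now {41, 42, 44, 45, 46, 47, 50, 52}
insert 43 → {41, 42, 43, 44, 45, 46, 47, 50, 52}
insert 33 → {33, 41, 42, 43, 44, 45, 46, 47, 50, 52}
pop-min → 33; now {41, 42, 43, 44, 45, 46, 47, 50, 52}
insert 28 → {28, 41, 42, 43, 44, 45, 46, 47, 50, 52}

20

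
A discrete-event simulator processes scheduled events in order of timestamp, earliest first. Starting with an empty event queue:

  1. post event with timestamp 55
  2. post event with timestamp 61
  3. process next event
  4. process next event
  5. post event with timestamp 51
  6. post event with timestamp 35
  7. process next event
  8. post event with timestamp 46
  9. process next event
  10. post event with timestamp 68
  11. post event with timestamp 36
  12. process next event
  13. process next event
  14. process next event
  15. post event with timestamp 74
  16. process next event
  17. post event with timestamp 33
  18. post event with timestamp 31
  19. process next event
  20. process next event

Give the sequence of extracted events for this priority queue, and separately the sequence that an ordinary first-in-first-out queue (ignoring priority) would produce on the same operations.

insert 55 → {55}
insert 61 → {55, 61}
process next event → 55; now {61}
process next event → 61; now {}
insert 51 → {51}
insert 35 → {35, 51}
process next event → 35; now {51}
insert 46 → {46, 51}
process next event → 46; now {51}
insert 68 → {51, 68}
insert 36 → {36, 51, 68}
process next event → 36; now {51, 68}
process next event → 51; now {68}
process next event → 68; now {}
insert 74 → {74}
process next event → 74; now {}
insert 33 → {33}
insert 31 → {31, 33}
process next event → 31; now {33}
process next event → 33; now {}

priority queue: 55, 61, 35, 46, 36, 51, 68, 74, 31, 33; FIFO queue: 55 → 61 → 51 → 35 → 46 → 68 → 36 → 74 → 33 → 31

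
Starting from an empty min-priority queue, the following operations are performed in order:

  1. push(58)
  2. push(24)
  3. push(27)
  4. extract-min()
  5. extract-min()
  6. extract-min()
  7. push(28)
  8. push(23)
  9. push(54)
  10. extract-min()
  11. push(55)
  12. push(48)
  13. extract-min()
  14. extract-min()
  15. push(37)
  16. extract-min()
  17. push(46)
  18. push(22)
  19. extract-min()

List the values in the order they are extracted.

[24, 27, 58, 23, 28, 48, 37, 22]

insert 58 → {58}
insert 24 → {24, 58}
insert 27 → {24, 27, 58}
extract-min → 24; now {27, 58}
extract-min → 27; now {58}
extract-min → 58; now {}
insert 28 → {28}
insert 23 → {23, 28}
insert 54 → {23, 28, 54}
extract-min → 23; now {28, 54}
insert 55 → {28, 54, 55}
insert 48 → {28, 48, 54, 55}
extract-min → 28; now {48, 54, 55}
extract-min → 48; now {54, 55}
insert 37 → {37, 54, 55}
extract-min → 37; now {54, 55}
insert 46 → {46, 54, 55}
insert 22 → {22, 46, 54, 55}
extract-min → 22; now {46, 54, 55}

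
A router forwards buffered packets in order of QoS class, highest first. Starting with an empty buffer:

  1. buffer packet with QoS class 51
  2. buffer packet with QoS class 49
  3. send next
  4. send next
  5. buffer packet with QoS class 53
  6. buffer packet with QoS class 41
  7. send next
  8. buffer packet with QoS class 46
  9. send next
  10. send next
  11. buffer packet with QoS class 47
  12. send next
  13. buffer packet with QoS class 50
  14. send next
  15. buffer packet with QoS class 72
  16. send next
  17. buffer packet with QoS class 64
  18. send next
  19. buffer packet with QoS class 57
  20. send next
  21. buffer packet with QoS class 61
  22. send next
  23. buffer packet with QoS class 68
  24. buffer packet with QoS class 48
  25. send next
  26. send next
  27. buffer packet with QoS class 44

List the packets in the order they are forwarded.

[51, 49, 53, 46, 41, 47, 50, 72, 64, 57, 61, 68, 48]

insert 51 → {51}
insert 49 → {51, 49}
send next → 51; now {49}
send next → 49; now {}
insert 53 → {53}
insert 41 → {53, 41}
send next → 53; now {41}
insert 46 → {46, 41}
send next → 46; now {41}
send next → 41; now {}
insert 47 → {47}
send next → 47; now {}
insert 50 → {50}
send next → 50; now {}
insert 72 → {72}
send next → 72; now {}
insert 64 → {64}
send next → 64; now {}
insert 57 → {57}
send next → 57; now {}
insert 61 → {61}
send next → 61; now {}
insert 68 → {68}
insert 48 → {68, 48}
send next → 68; now {48}
send next → 48; now {}
insert 44 → {44}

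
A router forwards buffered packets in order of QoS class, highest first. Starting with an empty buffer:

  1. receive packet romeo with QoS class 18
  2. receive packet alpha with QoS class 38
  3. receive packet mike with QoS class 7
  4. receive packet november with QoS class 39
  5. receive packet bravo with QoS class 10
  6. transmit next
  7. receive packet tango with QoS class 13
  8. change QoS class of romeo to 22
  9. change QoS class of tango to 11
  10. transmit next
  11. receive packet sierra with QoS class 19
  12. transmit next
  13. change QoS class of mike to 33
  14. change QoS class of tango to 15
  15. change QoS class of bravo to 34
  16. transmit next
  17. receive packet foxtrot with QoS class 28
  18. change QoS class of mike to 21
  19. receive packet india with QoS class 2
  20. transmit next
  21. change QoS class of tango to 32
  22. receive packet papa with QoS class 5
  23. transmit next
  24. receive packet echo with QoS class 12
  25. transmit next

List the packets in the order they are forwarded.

november → alpha → romeo → bravo → foxtrot → tango → mike

add romeo (QoS class 18) → {romeo:18}
add alpha (QoS class 38) → {alpha:38, romeo:18}
add mike (QoS class 7) → {alpha:38, romeo:18, mike:7}
add november (QoS class 39) → {november:39, alpha:38, romeo:18, mike:7}
add bravo (QoS class 10) → {november:39, alpha:38, romeo:18, bravo:10, mike:7}
transmit next → november; now {alpha:38, romeo:18, bravo:10, mike:7}
add tango (QoS class 13) → {alpha:38, romeo:18, tango:13, bravo:10, mike:7}
update romeo to QoS class 22 → {alpha:38, romeo:22, tango:13, bravo:10, mike:7}
update tango to QoS class 11 → {alpha:38, romeo:22, tango:11, bravo:10, mike:7}
transmit next → alpha; now {romeo:22, tango:11, bravo:10, mike:7}
add sierra (QoS class 19) → {romeo:22, sierra:19, tango:11, bravo:10, mike:7}
transmit next → romeo; now {sierra:19, tango:11, bravo:10, mike:7}
update mike to QoS class 33 → {mike:33, sierra:19, tango:11, bravo:10}
update tango to QoS class 15 → {mike:33, sierra:19, tango:15, bravo:10}
update bravo to QoS class 34 → {bravo:34, mike:33, sierra:19, tango:15}
transmit next → bravo; now {mike:33, sierra:19, tango:15}
add foxtrot (QoS class 28) → {mike:33, foxtrot:28, sierra:19, tango:15}
update mike to QoS class 21 → {foxtrot:28, mike:21, sierra:19, tango:15}
add india (QoS class 2) → {foxtrot:28, mike:21, sierra:19, tango:15, india:2}
transmit next → foxtrot; now {mike:21, sierra:19, tango:15, india:2}
update tango to QoS class 32 → {tango:32, mike:21, sierra:19, india:2}
add papa (QoS class 5) → {tango:32, mike:21, sierra:19, papa:5, india:2}
transmit next → tango; now {mike:21, sierra:19, papa:5, india:2}
add echo (QoS class 12) → {mike:21, sierra:19, echo:12, papa:5, india:2}
transmit next → mike; now {sierra:19, echo:12, papa:5, india:2}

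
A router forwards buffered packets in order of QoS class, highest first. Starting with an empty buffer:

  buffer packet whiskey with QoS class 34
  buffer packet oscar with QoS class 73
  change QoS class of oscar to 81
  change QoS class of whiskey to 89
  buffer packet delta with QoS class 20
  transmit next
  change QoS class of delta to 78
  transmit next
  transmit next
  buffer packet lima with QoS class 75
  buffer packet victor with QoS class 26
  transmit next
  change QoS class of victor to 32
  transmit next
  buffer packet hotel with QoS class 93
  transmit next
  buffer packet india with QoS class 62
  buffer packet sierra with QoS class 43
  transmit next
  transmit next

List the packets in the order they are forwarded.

whiskey → oscar → delta → lima → victor → hotel → india → sierra

add whiskey (QoS class 34) → {whiskey:34}
add oscar (QoS class 73) → {oscar:73, whiskey:34}
update oscar to QoS class 81 → {oscar:81, whiskey:34}
update whiskey to QoS class 89 → {whiskey:89, oscar:81}
add delta (QoS class 20) → {whiskey:89, oscar:81, delta:20}
transmit next → whiskey; now {oscar:81, delta:20}
update delta to QoS class 78 → {oscar:81, delta:78}
transmit next → oscar; now {delta:78}
transmit next → delta; now {}
add lima (QoS class 75) → {lima:75}
add victor (QoS class 26) → {lima:75, victor:26}
transmit next → lima; now {victor:26}
update victor to QoS class 32 → {victor:32}
transmit next → victor; now {}
add hotel (QoS class 93) → {hotel:93}
transmit next → hotel; now {}
add india (QoS class 62) → {india:62}
add sierra (QoS class 43) → {india:62, sierra:43}
transmit next → india; now {sierra:43}
transmit next → sierra; now {}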